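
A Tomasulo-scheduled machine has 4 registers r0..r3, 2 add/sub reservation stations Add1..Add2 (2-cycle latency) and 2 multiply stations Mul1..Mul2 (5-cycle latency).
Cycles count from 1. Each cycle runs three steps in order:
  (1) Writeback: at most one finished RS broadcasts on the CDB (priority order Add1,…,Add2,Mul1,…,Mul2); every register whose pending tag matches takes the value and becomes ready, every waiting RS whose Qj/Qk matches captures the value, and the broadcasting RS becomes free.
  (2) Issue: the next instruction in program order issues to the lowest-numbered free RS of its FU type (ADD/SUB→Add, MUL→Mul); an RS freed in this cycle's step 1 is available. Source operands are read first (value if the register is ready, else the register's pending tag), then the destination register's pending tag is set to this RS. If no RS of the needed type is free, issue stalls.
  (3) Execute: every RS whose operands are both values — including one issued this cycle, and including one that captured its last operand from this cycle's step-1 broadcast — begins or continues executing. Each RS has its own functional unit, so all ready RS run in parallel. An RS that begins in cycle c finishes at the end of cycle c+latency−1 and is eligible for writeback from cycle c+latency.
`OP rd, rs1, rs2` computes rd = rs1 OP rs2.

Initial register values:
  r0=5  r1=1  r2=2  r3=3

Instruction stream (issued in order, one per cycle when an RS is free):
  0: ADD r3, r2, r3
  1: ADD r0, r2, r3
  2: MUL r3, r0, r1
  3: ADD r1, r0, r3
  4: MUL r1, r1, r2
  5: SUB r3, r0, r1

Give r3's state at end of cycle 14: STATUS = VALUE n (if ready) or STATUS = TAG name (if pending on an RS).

  c1: issue ADD r3<-Add1  regs: r0:5,r1:1,r2:2,r3:Add1
  c2: issue ADD r0<-Add2  regs: r0:Add2,r1:1,r2:2,r3:Add1
  c3: CDB Add1=5; issue MUL r3<-Mul1  regs: r0:Add2,r1:1,r2:2,r3:Mul1
  c4: issue ADD r1<-Add1  regs: r0:Add2,r1:Add1,r2:2,r3:Mul1
  c5: CDB Add2=7; issue MUL r1<-Mul2  regs: r0:7,r1:Mul2,r2:2,r3:Mul1
  c6: issue SUB r3<-Add2  regs: r0:7,r1:Mul2,r2:2,r3:Add2
  c7: -  regs: r0:7,r1:Mul2,r2:2,r3:Add2
  c8: -  regs: r0:7,r1:Mul2,r2:2,r3:Add2
  c9: -  regs: r0:7,r1:Mul2,r2:2,r3:Add2
  c10: CDB Mul1=7  regs: r0:7,r1:Mul2,r2:2,r3:Add2
  c11: -  regs: r0:7,r1:Mul2,r2:2,r3:Add2
  c12: CDB Add1=14  regs: r0:7,r1:Mul2,r2:2,r3:Add2
  c13: -  regs: r0:7,r1:Mul2,r2:2,r3:Add2
  c14: -  regs: r0:7,r1:Mul2,r2:2,r3:Add2

STATUS = TAG Add2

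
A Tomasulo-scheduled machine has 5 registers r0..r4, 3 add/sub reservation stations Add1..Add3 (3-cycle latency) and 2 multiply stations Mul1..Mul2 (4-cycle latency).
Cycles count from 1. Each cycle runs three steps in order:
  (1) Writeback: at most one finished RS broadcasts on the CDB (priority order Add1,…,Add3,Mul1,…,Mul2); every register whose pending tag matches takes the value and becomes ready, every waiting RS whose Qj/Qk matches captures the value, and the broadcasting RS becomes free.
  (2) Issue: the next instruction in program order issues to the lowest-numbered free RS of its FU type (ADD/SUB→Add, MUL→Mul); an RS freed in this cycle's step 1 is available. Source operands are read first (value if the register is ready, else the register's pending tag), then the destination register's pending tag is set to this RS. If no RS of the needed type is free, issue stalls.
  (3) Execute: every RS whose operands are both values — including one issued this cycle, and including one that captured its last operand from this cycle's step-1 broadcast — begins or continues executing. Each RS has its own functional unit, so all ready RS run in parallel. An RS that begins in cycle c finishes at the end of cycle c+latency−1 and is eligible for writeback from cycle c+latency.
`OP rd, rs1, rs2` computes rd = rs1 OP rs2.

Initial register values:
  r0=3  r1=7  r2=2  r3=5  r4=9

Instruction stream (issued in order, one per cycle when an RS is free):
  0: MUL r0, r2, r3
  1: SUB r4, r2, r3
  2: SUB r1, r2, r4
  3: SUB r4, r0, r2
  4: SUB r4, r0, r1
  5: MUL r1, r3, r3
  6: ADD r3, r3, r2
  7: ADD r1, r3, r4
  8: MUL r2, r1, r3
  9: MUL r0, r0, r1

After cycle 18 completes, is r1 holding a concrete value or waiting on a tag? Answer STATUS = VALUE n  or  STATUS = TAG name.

STATUS = VALUE 12

cycle 1: issue MUL r0<-Mul1 // r0:Mul1,r1:7,r2:2,r3:5,r4:9
cycle 2: issue SUB r4<-Add1 // r0:Mul1,r1:7,r2:2,r3:5,r4:Add1
cycle 3: issue SUB r1<-Add2 // r0:Mul1,r1:Add2,r2:2,r3:5,r4:Add1
cycle 4: issue SUB r4<-Add3 // r0:Mul1,r1:Add2,r2:2,r3:5,r4:Add3
cycle 5: CDB Add1=-3; issue SUB r4<-Add1 // r0:Mul1,r1:Add2,r2:2,r3:5,r4:Add1
cycle 6: CDB Mul1=10; issue MUL r1<-Mul1 // r0:10,r1:Mul1,r2:2,r3:5,r4:Add1
cycle 7: stall // r0:10,r1:Mul1,r2:2,r3:5,r4:Add1
cycle 8: CDB Add2=5; issue ADD r3<-Add2 // r0:10,r1:Mul1,r2:2,r3:Add2,r4:Add1
cycle 9: CDB Add3=8; issue ADD r1<-Add3 // r0:10,r1:Add3,r2:2,r3:Add2,r4:Add1
cycle 10: CDB Mul1=25; issue MUL r2<-Mul1 // r0:10,r1:Add3,r2:Mul1,r3:Add2,r4:Add1
cycle 11: CDB Add1=5; issue MUL r0<-Mul2 // r0:Mul2,r1:Add3,r2:Mul1,r3:Add2,r4:5
cycle 12: CDB Add2=7 // r0:Mul2,r1:Add3,r2:Mul1,r3:7,r4:5
cycle 13: - // r0:Mul2,r1:Add3,r2:Mul1,r3:7,r4:5
cycle 14: - // r0:Mul2,r1:Add3,r2:Mul1,r3:7,r4:5
cycle 15: CDB Add3=12 // r0:Mul2,r1:12,r2:Mul1,r3:7,r4:5
cycle 16: - // r0:Mul2,r1:12,r2:Mul1,r3:7,r4:5
cycle 17: - // r0:Mul2,r1:12,r2:Mul1,r3:7,r4:5
cycle 18: - // r0:Mul2,r1:12,r2:Mul1,r3:7,r4:5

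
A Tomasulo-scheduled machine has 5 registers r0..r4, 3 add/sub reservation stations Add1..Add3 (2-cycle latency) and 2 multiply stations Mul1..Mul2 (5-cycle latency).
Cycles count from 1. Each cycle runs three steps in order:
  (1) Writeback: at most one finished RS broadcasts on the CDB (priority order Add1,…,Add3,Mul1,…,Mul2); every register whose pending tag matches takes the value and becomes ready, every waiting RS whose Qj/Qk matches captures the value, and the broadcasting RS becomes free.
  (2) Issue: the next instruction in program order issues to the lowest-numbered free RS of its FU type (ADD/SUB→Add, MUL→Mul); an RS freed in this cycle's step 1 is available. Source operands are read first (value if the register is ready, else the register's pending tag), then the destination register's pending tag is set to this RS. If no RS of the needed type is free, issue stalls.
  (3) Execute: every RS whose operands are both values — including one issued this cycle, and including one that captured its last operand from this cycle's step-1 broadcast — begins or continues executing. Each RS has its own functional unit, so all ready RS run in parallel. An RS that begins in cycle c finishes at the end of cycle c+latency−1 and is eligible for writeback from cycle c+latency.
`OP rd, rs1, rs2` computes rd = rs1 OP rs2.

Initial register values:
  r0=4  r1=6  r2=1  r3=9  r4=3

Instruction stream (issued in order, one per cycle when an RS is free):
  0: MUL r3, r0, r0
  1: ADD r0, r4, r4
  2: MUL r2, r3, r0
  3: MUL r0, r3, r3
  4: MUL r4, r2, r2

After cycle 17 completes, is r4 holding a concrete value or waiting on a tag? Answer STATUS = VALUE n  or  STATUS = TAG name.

STATUS = VALUE 9216

c1: issue MUL r3<-Mul1 | r0:4,r1:6,r2:1,r3:Mul1,r4:3
c2: issue ADD r0<-Add1 | r0:Add1,r1:6,r2:1,r3:Mul1,r4:3
c3: issue MUL r2<-Mul2 | r0:Add1,r1:6,r2:Mul2,r3:Mul1,r4:3
c4: CDB Add1=6; stall | r0:6,r1:6,r2:Mul2,r3:Mul1,r4:3
c5: stall | r0:6,r1:6,r2:Mul2,r3:Mul1,r4:3
c6: CDB Mul1=16; issue MUL r0<-Mul1 | r0:Mul1,r1:6,r2:Mul2,r3:16,r4:3
c7: stall | r0:Mul1,r1:6,r2:Mul2,r3:16,r4:3
c8: stall | r0:Mul1,r1:6,r2:Mul2,r3:16,r4:3
c9: stall | r0:Mul1,r1:6,r2:Mul2,r3:16,r4:3
c10: stall | r0:Mul1,r1:6,r2:Mul2,r3:16,r4:3
c11: CDB Mul1=256; issue MUL r4<-Mul1 | r0:256,r1:6,r2:Mul2,r3:16,r4:Mul1
c12: CDB Mul2=96 | r0:256,r1:6,r2:96,r3:16,r4:Mul1
c13: - | r0:256,r1:6,r2:96,r3:16,r4:Mul1
c14: - | r0:256,r1:6,r2:96,r3:16,r4:Mul1
c15: - | r0:256,r1:6,r2:96,r3:16,r4:Mul1
c16: - | r0:256,r1:6,r2:96,r3:16,r4:Mul1
c17: CDB Mul1=9216 | r0:256,r1:6,r2:96,r3:16,r4:9216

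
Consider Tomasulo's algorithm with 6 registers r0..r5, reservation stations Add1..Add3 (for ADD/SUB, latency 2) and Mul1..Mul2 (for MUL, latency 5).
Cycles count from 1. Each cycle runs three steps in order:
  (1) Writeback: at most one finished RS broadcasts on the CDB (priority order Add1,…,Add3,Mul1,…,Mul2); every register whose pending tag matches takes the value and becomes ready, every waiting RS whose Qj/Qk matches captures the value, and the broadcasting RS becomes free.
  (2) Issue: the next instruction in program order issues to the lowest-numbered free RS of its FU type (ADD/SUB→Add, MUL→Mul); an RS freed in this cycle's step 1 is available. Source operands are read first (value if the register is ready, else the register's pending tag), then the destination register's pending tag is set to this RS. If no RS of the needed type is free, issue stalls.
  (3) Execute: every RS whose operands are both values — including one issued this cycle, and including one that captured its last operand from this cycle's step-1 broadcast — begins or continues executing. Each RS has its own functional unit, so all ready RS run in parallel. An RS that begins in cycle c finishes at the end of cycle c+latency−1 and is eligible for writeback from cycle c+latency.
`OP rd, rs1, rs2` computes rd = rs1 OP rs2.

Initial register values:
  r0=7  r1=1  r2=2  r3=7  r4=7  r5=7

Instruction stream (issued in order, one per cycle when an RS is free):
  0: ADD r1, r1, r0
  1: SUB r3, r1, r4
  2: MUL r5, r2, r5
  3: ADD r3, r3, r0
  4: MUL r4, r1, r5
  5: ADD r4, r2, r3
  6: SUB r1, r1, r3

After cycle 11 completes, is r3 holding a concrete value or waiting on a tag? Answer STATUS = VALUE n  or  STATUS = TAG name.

cycle 1: issue ADD r1<-Add1 // r0:7,r1:Add1,r2:2,r3:7,r4:7,r5:7
cycle 2: issue SUB r3<-Add2 // r0:7,r1:Add1,r2:2,r3:Add2,r4:7,r5:7
cycle 3: CDB Add1=8; issue MUL r5<-Mul1 // r0:7,r1:8,r2:2,r3:Add2,r4:7,r5:Mul1
cycle 4: issue ADD r3<-Add1 // r0:7,r1:8,r2:2,r3:Add1,r4:7,r5:Mul1
cycle 5: CDB Add2=1; issue MUL r4<-Mul2 // r0:7,r1:8,r2:2,r3:Add1,r4:Mul2,r5:Mul1
cycle 6: issue ADD r4<-Add2 // r0:7,r1:8,r2:2,r3:Add1,r4:Add2,r5:Mul1
cycle 7: CDB Add1=8; issue SUB r1<-Add1 // r0:7,r1:Add1,r2:2,r3:8,r4:Add2,r5:Mul1
cycle 8: CDB Mul1=14 // r0:7,r1:Add1,r2:2,r3:8,r4:Add2,r5:14
cycle 9: CDB Add1=0 // r0:7,r1:0,r2:2,r3:8,r4:Add2,r5:14
cycle 10: CDB Add2=10 // r0:7,r1:0,r2:2,r3:8,r4:10,r5:14
cycle 11: - // r0:7,r1:0,r2:2,r3:8,r4:10,r5:14

STATUS = VALUE 8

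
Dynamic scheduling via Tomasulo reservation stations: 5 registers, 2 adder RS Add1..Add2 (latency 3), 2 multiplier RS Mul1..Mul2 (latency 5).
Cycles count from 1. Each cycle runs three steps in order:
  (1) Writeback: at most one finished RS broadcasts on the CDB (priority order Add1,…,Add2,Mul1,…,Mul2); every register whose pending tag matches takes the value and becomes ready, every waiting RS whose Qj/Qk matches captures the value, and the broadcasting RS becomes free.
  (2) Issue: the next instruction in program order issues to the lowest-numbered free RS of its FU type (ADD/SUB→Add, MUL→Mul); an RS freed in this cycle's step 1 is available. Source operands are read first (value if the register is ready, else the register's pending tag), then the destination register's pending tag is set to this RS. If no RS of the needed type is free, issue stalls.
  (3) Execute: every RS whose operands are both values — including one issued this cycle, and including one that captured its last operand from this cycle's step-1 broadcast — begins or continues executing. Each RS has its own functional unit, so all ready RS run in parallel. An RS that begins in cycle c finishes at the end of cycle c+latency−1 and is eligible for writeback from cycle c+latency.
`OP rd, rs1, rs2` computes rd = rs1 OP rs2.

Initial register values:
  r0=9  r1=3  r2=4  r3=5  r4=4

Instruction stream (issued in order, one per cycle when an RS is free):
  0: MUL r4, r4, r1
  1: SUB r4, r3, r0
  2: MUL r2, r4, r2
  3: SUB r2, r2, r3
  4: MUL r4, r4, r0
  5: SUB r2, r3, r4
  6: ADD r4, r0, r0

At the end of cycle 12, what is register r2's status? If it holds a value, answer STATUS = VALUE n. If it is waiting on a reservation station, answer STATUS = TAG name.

STATUS = TAG Add1

  c1: issue MUL r4<-Mul1  regs: r0:9,r1:3,r2:4,r3:5,r4:Mul1
  c2: issue SUB r4<-Add1  regs: r0:9,r1:3,r2:4,r3:5,r4:Add1
  c3: issue MUL r2<-Mul2  regs: r0:9,r1:3,r2:Mul2,r3:5,r4:Add1
  c4: issue SUB r2<-Add2  regs: r0:9,r1:3,r2:Add2,r3:5,r4:Add1
  c5: CDB Add1=-4; stall  regs: r0:9,r1:3,r2:Add2,r3:5,r4:-4
  c6: CDB Mul1=12; issue MUL r4<-Mul1  regs: r0:9,r1:3,r2:Add2,r3:5,r4:Mul1
  c7: issue SUB r2<-Add1  regs: r0:9,r1:3,r2:Add1,r3:5,r4:Mul1
  c8: stall  regs: r0:9,r1:3,r2:Add1,r3:5,r4:Mul1
  c9: stall  regs: r0:9,r1:3,r2:Add1,r3:5,r4:Mul1
  c10: CDB Mul2=-16; stall  regs: r0:9,r1:3,r2:Add1,r3:5,r4:Mul1
  c11: CDB Mul1=-36; stall  regs: r0:9,r1:3,r2:Add1,r3:5,r4:-36
  c12: stall  regs: r0:9,r1:3,r2:Add1,r3:5,r4:-36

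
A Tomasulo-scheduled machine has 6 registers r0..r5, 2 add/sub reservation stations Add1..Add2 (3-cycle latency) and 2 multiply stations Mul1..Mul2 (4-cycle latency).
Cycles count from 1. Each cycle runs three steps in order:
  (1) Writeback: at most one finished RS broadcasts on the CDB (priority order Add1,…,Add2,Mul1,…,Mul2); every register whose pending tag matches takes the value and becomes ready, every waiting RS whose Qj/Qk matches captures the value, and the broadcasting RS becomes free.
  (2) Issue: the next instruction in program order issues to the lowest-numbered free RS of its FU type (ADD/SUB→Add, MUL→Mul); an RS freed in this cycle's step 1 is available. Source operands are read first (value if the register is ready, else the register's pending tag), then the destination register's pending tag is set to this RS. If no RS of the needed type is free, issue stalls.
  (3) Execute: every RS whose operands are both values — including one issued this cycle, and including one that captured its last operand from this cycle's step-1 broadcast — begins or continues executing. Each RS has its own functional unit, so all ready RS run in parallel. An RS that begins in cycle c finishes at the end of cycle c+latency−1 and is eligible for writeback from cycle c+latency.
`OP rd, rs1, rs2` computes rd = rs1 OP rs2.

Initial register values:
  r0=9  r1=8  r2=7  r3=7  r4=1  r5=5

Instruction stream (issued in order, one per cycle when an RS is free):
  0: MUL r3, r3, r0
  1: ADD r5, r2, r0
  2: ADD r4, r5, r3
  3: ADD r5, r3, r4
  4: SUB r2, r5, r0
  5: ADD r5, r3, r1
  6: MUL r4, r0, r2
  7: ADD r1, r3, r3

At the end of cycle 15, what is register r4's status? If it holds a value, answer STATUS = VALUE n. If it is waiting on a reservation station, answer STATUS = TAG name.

cycle 1: issue MUL r3<-Mul1 // r0:9,r1:8,r2:7,r3:Mul1,r4:1,r5:5
cycle 2: issue ADD r5<-Add1 // r0:9,r1:8,r2:7,r3:Mul1,r4:1,r5:Add1
cycle 3: issue ADD r4<-Add2 // r0:9,r1:8,r2:7,r3:Mul1,r4:Add2,r5:Add1
cycle 4: stall // r0:9,r1:8,r2:7,r3:Mul1,r4:Add2,r5:Add1
cycle 5: CDB Add1=16; issue ADD r5<-Add1 // r0:9,r1:8,r2:7,r3:Mul1,r4:Add2,r5:Add1
cycle 6: CDB Mul1=63; stall // r0:9,r1:8,r2:7,r3:63,r4:Add2,r5:Add1
cycle 7: stall // r0:9,r1:8,r2:7,r3:63,r4:Add2,r5:Add1
cycle 8: stall // r0:9,r1:8,r2:7,r3:63,r4:Add2,r5:Add1
cycle 9: CDB Add2=79; issue SUB r2<-Add2 // r0:9,r1:8,r2:Add2,r3:63,r4:79,r5:Add1
cycle 10: stall // r0:9,r1:8,r2:Add2,r3:63,r4:79,r5:Add1
cycle 11: stall // r0:9,r1:8,r2:Add2,r3:63,r4:79,r5:Add1
cycle 12: CDB Add1=142; issue ADD r5<-Add1 // r0:9,r1:8,r2:Add2,r3:63,r4:79,r5:Add1
cycle 13: issue MUL r4<-Mul1 // r0:9,r1:8,r2:Add2,r3:63,r4:Mul1,r5:Add1
cycle 14: stall // r0:9,r1:8,r2:Add2,r3:63,r4:Mul1,r5:Add1
cycle 15: CDB Add1=71; issue ADD r1<-Add1 // r0:9,r1:Add1,r2:Add2,r3:63,r4:Mul1,r5:71

STATUS = TAG Mul1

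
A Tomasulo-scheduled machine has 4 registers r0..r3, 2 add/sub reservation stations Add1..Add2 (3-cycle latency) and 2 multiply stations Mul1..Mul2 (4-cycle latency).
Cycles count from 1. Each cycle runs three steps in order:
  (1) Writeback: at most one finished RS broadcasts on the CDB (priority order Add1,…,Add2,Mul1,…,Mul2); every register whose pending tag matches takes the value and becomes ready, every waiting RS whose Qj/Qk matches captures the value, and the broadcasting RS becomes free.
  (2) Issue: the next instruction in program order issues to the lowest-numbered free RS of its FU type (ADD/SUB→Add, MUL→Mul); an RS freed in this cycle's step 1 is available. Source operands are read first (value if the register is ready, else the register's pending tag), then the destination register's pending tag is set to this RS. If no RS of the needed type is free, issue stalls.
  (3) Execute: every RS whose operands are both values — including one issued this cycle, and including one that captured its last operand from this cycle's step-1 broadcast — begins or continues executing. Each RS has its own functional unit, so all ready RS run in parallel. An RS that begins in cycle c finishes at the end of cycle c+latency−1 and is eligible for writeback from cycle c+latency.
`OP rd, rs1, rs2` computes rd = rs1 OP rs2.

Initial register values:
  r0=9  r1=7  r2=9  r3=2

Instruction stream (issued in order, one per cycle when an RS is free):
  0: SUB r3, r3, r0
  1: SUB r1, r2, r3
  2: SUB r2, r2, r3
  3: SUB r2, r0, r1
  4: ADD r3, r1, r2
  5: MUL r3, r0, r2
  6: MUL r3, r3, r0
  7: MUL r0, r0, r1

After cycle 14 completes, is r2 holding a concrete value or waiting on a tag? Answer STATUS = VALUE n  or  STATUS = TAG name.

STATUS = VALUE -7

c1: issue SUB r3<-Add1 | r0:9,r1:7,r2:9,r3:Add1
c2: issue SUB r1<-Add2 | r0:9,r1:Add2,r2:9,r3:Add1
c3: stall | r0:9,r1:Add2,r2:9,r3:Add1
c4: CDB Add1=-7; issue SUB r2<-Add1 | r0:9,r1:Add2,r2:Add1,r3:-7
c5: stall | r0:9,r1:Add2,r2:Add1,r3:-7
c6: stall | r0:9,r1:Add2,r2:Add1,r3:-7
c7: CDB Add1=16; issue SUB r2<-Add1 | r0:9,r1:Add2,r2:Add1,r3:-7
c8: CDB Add2=16; issue ADD r3<-Add2 | r0:9,r1:16,r2:Add1,r3:Add2
c9: issue MUL r3<-Mul1 | r0:9,r1:16,r2:Add1,r3:Mul1
c10: issue MUL r3<-Mul2 | r0:9,r1:16,r2:Add1,r3:Mul2
c11: CDB Add1=-7; stall | r0:9,r1:16,r2:-7,r3:Mul2
c12: stall | r0:9,r1:16,r2:-7,r3:Mul2
c13: stall | r0:9,r1:16,r2:-7,r3:Mul2
c14: CDB Add2=9; stall | r0:9,r1:16,r2:-7,r3:Mul2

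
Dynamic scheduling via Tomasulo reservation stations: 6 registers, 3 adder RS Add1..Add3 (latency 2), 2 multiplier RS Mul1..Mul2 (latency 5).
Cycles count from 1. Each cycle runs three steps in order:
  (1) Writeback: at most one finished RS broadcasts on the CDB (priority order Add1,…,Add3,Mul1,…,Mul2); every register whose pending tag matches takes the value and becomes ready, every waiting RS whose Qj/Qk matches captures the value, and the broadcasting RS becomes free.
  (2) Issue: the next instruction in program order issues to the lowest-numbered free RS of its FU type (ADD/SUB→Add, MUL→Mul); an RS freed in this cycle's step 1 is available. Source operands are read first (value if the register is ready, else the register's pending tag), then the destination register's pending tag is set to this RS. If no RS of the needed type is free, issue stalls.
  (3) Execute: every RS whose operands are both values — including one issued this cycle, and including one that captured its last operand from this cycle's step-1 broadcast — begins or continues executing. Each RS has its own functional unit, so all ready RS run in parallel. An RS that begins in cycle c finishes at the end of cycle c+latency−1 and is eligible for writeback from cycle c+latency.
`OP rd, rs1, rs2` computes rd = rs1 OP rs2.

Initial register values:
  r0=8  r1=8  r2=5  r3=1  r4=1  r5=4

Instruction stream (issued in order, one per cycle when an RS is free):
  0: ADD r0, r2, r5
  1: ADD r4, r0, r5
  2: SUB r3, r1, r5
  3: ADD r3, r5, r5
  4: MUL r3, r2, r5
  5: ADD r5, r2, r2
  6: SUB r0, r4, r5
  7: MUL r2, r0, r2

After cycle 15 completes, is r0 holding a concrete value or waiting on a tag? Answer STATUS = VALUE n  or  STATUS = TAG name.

  c1: issue ADD r0<-Add1  regs: r0:Add1,r1:8,r2:5,r3:1,r4:1,r5:4
  c2: issue ADD r4<-Add2  regs: r0:Add1,r1:8,r2:5,r3:1,r4:Add2,r5:4
  c3: CDB Add1=9; issue SUB r3<-Add1  regs: r0:9,r1:8,r2:5,r3:Add1,r4:Add2,r5:4
  c4: issue ADD r3<-Add3  regs: r0:9,r1:8,r2:5,r3:Add3,r4:Add2,r5:4
  c5: CDB Add1=4; issue MUL r3<-Mul1  regs: r0:9,r1:8,r2:5,r3:Mul1,r4:Add2,r5:4
  c6: CDB Add2=13; issue ADD r5<-Add1  regs: r0:9,r1:8,r2:5,r3:Mul1,r4:13,r5:Add1
  c7: CDB Add3=8; issue SUB r0<-Add2  regs: r0:Add2,r1:8,r2:5,r3:Mul1,r4:13,r5:Add1
  c8: CDB Add1=10; issue MUL r2<-Mul2  regs: r0:Add2,r1:8,r2:Mul2,r3:Mul1,r4:13,r5:10
  c9: -  regs: r0:Add2,r1:8,r2:Mul2,r3:Mul1,r4:13,r5:10
  c10: CDB Add2=3  regs: r0:3,r1:8,r2:Mul2,r3:Mul1,r4:13,r5:10
  c11: CDB Mul1=20  regs: r0:3,r1:8,r2:Mul2,r3:20,r4:13,r5:10
  c12: -  regs: r0:3,r1:8,r2:Mul2,r3:20,r4:13,r5:10
  c13: -  regs: r0:3,r1:8,r2:Mul2,r3:20,r4:13,r5:10
  c14: -  regs: r0:3,r1:8,r2:Mul2,r3:20,r4:13,r5:10
  c15: CDB Mul2=15  regs: r0:3,r1:8,r2:15,r3:20,r4:13,r5:10

STATUS = VALUE 3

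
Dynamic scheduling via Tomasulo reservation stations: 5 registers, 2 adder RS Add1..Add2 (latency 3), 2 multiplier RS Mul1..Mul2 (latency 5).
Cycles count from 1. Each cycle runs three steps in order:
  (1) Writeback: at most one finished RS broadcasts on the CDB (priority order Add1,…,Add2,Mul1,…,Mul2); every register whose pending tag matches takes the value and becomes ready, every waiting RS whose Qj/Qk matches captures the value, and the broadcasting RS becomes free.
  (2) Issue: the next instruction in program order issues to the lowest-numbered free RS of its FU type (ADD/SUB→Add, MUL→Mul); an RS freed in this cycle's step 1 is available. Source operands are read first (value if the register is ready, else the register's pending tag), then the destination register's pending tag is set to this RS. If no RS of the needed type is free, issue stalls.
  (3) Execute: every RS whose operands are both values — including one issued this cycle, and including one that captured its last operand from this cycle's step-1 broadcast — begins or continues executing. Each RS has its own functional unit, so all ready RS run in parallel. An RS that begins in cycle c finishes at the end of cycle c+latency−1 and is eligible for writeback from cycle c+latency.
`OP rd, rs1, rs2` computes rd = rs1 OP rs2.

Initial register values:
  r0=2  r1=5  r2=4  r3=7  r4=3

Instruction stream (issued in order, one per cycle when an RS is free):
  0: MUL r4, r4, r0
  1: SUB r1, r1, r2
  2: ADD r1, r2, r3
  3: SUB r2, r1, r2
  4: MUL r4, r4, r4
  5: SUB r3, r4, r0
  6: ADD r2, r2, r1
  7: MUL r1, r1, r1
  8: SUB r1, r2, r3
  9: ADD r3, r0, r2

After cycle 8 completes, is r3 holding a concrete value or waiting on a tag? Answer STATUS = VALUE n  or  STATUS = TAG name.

cycle 1: issue MUL r4<-Mul1 // r0:2,r1:5,r2:4,r3:7,r4:Mul1
cycle 2: issue SUB r1<-Add1 // r0:2,r1:Add1,r2:4,r3:7,r4:Mul1
cycle 3: issue ADD r1<-Add2 // r0:2,r1:Add2,r2:4,r3:7,r4:Mul1
cycle 4: stall // r0:2,r1:Add2,r2:4,r3:7,r4:Mul1
cycle 5: CDB Add1=1; issue SUB r2<-Add1 // r0:2,r1:Add2,r2:Add1,r3:7,r4:Mul1
cycle 6: CDB Add2=11; issue MUL r4<-Mul2 // r0:2,r1:11,r2:Add1,r3:7,r4:Mul2
cycle 7: CDB Mul1=6; issue SUB r3<-Add2 // r0:2,r1:11,r2:Add1,r3:Add2,r4:Mul2
cycle 8: stall // r0:2,r1:11,r2:Add1,r3:Add2,r4:Mul2

STATUS = TAG Add2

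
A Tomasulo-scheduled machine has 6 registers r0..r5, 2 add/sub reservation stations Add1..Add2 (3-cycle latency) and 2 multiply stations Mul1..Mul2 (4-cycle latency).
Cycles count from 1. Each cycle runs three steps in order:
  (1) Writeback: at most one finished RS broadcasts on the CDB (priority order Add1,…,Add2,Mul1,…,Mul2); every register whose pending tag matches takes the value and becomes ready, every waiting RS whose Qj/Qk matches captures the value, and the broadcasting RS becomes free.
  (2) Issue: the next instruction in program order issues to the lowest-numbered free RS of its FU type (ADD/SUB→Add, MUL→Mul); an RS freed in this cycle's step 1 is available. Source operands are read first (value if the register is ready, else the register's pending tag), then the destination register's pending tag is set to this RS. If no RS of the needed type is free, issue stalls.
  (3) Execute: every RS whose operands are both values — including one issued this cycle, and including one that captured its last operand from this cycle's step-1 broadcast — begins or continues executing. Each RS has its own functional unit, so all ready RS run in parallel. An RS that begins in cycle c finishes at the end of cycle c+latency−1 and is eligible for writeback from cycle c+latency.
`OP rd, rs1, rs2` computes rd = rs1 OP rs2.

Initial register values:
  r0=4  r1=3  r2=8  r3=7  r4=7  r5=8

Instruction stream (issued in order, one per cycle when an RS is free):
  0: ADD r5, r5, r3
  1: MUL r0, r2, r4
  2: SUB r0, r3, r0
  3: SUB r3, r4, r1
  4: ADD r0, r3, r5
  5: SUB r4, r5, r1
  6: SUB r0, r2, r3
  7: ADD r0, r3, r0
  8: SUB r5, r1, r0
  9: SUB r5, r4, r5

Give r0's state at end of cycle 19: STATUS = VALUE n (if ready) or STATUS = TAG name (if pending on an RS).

cycle 1: issue ADD r5<-Add1 // r0:4,r1:3,r2:8,r3:7,r4:7,r5:Add1
cycle 2: issue MUL r0<-Mul1 // r0:Mul1,r1:3,r2:8,r3:7,r4:7,r5:Add1
cycle 3: issue SUB r0<-Add2 // r0:Add2,r1:3,r2:8,r3:7,r4:7,r5:Add1
cycle 4: CDB Add1=15; issue SUB r3<-Add1 // r0:Add2,r1:3,r2:8,r3:Add1,r4:7,r5:15
cycle 5: stall // r0:Add2,r1:3,r2:8,r3:Add1,r4:7,r5:15
cycle 6: CDB Mul1=56; stall // r0:Add2,r1:3,r2:8,r3:Add1,r4:7,r5:15
cycle 7: CDB Add1=4; issue ADD r0<-Add1 // r0:Add1,r1:3,r2:8,r3:4,r4:7,r5:15
cycle 8: stall // r0:Add1,r1:3,r2:8,r3:4,r4:7,r5:15
cycle 9: CDB Add2=-49; issue SUB r4<-Add2 // r0:Add1,r1:3,r2:8,r3:4,r4:Add2,r5:15
cycle 10: CDB Add1=19; issue SUB r0<-Add1 // r0:Add1,r1:3,r2:8,r3:4,r4:Add2,r5:15
cycle 11: stall // r0:Add1,r1:3,r2:8,r3:4,r4:Add2,r5:15
cycle 12: CDB Add2=12; issue ADD r0<-Add2 // r0:Add2,r1:3,r2:8,r3:4,r4:12,r5:15
cycle 13: CDB Add1=4; issue SUB r5<-Add1 // r0:Add2,r1:3,r2:8,r3:4,r4:12,r5:Add1
cycle 14: stall // r0:Add2,r1:3,r2:8,r3:4,r4:12,r5:Add1
cycle 15: stall // r0:Add2,r1:3,r2:8,r3:4,r4:12,r5:Add1
cycle 16: CDB Add2=8; issue SUB r5<-Add2 // r0:8,r1:3,r2:8,r3:4,r4:12,r5:Add2
cycle 17: - // r0:8,r1:3,r2:8,r3:4,r4:12,r5:Add2
cycle 18: - // r0:8,r1:3,r2:8,r3:4,r4:12,r5:Add2
cycle 19: CDB Add1=-5 // r0:8,r1:3,r2:8,r3:4,r4:12,r5:Add2

STATUS = VALUE 8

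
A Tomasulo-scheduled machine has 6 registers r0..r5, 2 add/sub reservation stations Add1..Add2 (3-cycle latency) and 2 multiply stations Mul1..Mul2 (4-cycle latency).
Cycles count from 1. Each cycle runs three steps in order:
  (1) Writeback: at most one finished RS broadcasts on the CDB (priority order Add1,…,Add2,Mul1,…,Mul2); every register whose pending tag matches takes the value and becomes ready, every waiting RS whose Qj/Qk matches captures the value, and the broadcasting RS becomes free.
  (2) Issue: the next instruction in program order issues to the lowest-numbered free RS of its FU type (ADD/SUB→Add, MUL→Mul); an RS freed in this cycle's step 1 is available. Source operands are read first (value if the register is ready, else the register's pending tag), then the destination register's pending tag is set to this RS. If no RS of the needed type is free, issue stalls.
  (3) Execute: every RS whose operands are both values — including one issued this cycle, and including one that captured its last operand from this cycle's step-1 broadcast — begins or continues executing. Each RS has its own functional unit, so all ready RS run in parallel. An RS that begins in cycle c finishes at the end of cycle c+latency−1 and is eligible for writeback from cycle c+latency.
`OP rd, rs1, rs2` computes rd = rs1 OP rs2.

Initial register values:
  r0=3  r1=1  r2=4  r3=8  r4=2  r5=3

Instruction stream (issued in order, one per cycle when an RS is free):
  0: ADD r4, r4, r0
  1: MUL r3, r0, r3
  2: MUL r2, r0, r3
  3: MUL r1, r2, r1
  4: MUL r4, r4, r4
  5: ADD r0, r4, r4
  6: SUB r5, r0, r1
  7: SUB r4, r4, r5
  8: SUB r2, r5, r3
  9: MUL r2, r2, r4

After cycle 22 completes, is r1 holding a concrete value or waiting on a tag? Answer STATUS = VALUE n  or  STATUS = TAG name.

STATUS = VALUE 72

c1: issue ADD r4<-Add1 | r0:3,r1:1,r2:4,r3:8,r4:Add1,r5:3
c2: issue MUL r3<-Mul1 | r0:3,r1:1,r2:4,r3:Mul1,r4:Add1,r5:3
c3: issue MUL r2<-Mul2 | r0:3,r1:1,r2:Mul2,r3:Mul1,r4:Add1,r5:3
c4: CDB Add1=5; stall | r0:3,r1:1,r2:Mul2,r3:Mul1,r4:5,r5:3
c5: stall | r0:3,r1:1,r2:Mul2,r3:Mul1,r4:5,r5:3
c6: CDB Mul1=24; issue MUL r1<-Mul1 | r0:3,r1:Mul1,r2:Mul2,r3:24,r4:5,r5:3
c7: stall | r0:3,r1:Mul1,r2:Mul2,r3:24,r4:5,r5:3
c8: stall | r0:3,r1:Mul1,r2:Mul2,r3:24,r4:5,r5:3
c9: stall | r0:3,r1:Mul1,r2:Mul2,r3:24,r4:5,r5:3
c10: CDB Mul2=72; issue MUL r4<-Mul2 | r0:3,r1:Mul1,r2:72,r3:24,r4:Mul2,r5:3
c11: issue ADD r0<-Add1 | r0:Add1,r1:Mul1,r2:72,r3:24,r4:Mul2,r5:3
c12: issue SUB r5<-Add2 | r0:Add1,r1:Mul1,r2:72,r3:24,r4:Mul2,r5:Add2
c13: stall | r0:Add1,r1:Mul1,r2:72,r3:24,r4:Mul2,r5:Add2
c14: CDB Mul1=72; stall | r0:Add1,r1:72,r2:72,r3:24,r4:Mul2,r5:Add2
c15: CDB Mul2=25; stall | r0:Add1,r1:72,r2:72,r3:24,r4:25,r5:Add2
c16: stall | r0:Add1,r1:72,r2:72,r3:24,r4:25,r5:Add2
c17: stall | r0:Add1,r1:72,r2:72,r3:24,r4:25,r5:Add2
c18: CDB Add1=50; issue SUB r4<-Add1 | r0:50,r1:72,r2:72,r3:24,r4:Add1,r5:Add2
c19: stall | r0:50,r1:72,r2:72,r3:24,r4:Add1,r5:Add2
c20: stall | r0:50,r1:72,r2:72,r3:24,r4:Add1,r5:Add2
c21: CDB Add2=-22; issue SUB r2<-Add2 | r0:50,r1:72,r2:Add2,r3:24,r4:Add1,r5:-22
c22: issue MUL r2<-Mul1 | r0:50,r1:72,r2:Mul1,r3:24,r4:Add1,r5:-22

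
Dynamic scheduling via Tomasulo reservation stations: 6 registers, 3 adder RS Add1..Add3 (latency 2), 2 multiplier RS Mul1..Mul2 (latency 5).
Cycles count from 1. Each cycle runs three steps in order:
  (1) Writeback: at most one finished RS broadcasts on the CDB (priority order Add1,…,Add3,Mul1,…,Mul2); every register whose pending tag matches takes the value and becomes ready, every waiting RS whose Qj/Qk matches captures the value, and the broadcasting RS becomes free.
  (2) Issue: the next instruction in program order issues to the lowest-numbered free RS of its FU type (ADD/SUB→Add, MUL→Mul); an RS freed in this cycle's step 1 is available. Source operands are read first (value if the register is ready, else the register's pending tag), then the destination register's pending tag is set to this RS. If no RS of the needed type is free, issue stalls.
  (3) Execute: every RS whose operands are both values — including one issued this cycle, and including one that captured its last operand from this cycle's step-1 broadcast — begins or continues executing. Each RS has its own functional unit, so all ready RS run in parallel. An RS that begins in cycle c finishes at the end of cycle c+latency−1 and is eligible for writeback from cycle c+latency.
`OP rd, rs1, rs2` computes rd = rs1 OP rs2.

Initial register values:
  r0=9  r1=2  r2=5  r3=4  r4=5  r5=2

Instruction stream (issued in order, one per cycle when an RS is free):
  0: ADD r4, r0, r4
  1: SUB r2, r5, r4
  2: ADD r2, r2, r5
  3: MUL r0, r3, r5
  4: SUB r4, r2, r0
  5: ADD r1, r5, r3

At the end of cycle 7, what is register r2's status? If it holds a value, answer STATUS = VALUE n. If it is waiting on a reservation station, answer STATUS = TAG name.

STATUS = VALUE -10

c1: issue ADD r4<-Add1 | r0:9,r1:2,r2:5,r3:4,r4:Add1,r5:2
c2: issue SUB r2<-Add2 | r0:9,r1:2,r2:Add2,r3:4,r4:Add1,r5:2
c3: CDB Add1=14; issue ADD r2<-Add1 | r0:9,r1:2,r2:Add1,r3:4,r4:14,r5:2
c4: issue MUL r0<-Mul1 | r0:Mul1,r1:2,r2:Add1,r3:4,r4:14,r5:2
c5: CDB Add2=-12; issue SUB r4<-Add2 | r0:Mul1,r1:2,r2:Add1,r3:4,r4:Add2,r5:2
c6: issue ADD r1<-Add3 | r0:Mul1,r1:Add3,r2:Add1,r3:4,r4:Add2,r5:2
c7: CDB Add1=-10 | r0:Mul1,r1:Add3,r2:-10,r3:4,r4:Add2,r5:2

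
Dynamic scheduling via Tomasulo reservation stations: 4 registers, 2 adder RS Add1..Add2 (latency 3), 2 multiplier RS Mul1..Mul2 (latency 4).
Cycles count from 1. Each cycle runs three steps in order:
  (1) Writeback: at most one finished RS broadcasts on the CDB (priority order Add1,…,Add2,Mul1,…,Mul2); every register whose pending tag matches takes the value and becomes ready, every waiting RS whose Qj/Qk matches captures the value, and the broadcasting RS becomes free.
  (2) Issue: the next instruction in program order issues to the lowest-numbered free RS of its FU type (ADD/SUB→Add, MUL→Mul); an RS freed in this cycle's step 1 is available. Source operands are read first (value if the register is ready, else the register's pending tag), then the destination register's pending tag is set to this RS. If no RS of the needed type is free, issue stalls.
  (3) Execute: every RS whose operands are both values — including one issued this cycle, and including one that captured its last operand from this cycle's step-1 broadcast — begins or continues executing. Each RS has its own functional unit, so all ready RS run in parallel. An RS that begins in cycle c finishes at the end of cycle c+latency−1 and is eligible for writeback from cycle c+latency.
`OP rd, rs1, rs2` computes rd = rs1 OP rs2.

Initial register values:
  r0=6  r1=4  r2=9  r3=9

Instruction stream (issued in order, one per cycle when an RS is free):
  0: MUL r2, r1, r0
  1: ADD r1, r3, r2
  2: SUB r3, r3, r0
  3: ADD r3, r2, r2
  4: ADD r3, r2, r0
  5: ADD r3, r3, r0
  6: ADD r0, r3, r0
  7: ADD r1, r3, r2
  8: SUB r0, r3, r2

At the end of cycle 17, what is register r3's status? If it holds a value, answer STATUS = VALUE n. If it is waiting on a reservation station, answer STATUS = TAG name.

STATUS = VALUE 36

  c1: issue MUL r2<-Mul1  regs: r0:6,r1:4,r2:Mul1,r3:9
  c2: issue ADD r1<-Add1  regs: r0:6,r1:Add1,r2:Mul1,r3:9
  c3: issue SUB r3<-Add2  regs: r0:6,r1:Add1,r2:Mul1,r3:Add2
  c4: stall  regs: r0:6,r1:Add1,r2:Mul1,r3:Add2
  c5: CDB Mul1=24; stall  regs: r0:6,r1:Add1,r2:24,r3:Add2
  c6: CDB Add2=3; issue ADD r3<-Add2  regs: r0:6,r1:Add1,r2:24,r3:Add2
  c7: stall  regs: r0:6,r1:Add1,r2:24,r3:Add2
  c8: CDB Add1=33; issue ADD r3<-Add1  regs: r0:6,r1:33,r2:24,r3:Add1
  c9: CDB Add2=48; issue ADD r3<-Add2  regs: r0:6,r1:33,r2:24,r3:Add2
  c10: stall  regs: r0:6,r1:33,r2:24,r3:Add2
  c11: CDB Add1=30; issue ADD r0<-Add1  regs: r0:Add1,r1:33,r2:24,r3:Add2
  c12: stall  regs: r0:Add1,r1:33,r2:24,r3:Add2
  c13: stall  regs: r0:Add1,r1:33,r2:24,r3:Add2
  c14: CDB Add2=36; issue ADD r1<-Add2  regs: r0:Add1,r1:Add2,r2:24,r3:36
  c15: stall  regs: r0:Add1,r1:Add2,r2:24,r3:36
  c16: stall  regs: r0:Add1,r1:Add2,r2:24,r3:36
  c17: CDB Add1=42; issue SUB r0<-Add1  regs: r0:Add1,r1:Add2,r2:24,r3:36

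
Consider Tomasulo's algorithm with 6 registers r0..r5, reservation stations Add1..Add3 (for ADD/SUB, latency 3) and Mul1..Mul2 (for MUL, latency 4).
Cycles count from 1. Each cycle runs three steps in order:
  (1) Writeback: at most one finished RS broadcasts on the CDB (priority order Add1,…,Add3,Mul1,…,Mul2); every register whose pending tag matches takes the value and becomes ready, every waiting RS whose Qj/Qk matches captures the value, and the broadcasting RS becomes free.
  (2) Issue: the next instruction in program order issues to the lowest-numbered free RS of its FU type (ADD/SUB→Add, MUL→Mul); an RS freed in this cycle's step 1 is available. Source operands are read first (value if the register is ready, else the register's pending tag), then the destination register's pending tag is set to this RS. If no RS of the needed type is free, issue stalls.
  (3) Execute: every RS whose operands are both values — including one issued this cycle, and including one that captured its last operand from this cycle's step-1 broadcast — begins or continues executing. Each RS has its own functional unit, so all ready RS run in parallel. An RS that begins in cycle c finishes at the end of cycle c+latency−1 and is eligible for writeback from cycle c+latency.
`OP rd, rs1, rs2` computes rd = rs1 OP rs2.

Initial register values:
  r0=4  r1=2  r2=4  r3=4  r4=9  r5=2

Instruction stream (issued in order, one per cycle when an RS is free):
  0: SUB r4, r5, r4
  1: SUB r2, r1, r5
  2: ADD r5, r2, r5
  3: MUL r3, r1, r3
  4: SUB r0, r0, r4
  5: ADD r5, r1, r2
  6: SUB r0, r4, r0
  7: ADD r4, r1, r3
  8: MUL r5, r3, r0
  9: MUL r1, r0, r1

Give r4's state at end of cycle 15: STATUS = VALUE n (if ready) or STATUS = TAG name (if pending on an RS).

cycle 1: issue SUB r4<-Add1 // r0:4,r1:2,r2:4,r3:4,r4:Add1,r5:2
cycle 2: issue SUB r2<-Add2 // r0:4,r1:2,r2:Add2,r3:4,r4:Add1,r5:2
cycle 3: issue ADD r5<-Add3 // r0:4,r1:2,r2:Add2,r3:4,r4:Add1,r5:Add3
cycle 4: CDB Add1=-7; issue MUL r3<-Mul1 // r0:4,r1:2,r2:Add2,r3:Mul1,r4:-7,r5:Add3
cycle 5: CDB Add2=0; issue SUB r0<-Add1 // r0:Add1,r1:2,r2:0,r3:Mul1,r4:-7,r5:Add3
cycle 6: issue ADD r5<-Add2 // r0:Add1,r1:2,r2:0,r3:Mul1,r4:-7,r5:Add2
cycle 7: stall // r0:Add1,r1:2,r2:0,r3:Mul1,r4:-7,r5:Add2
cycle 8: CDB Add1=11; issue SUB r0<-Add1 // r0:Add1,r1:2,r2:0,r3:Mul1,r4:-7,r5:Add2
cycle 9: CDB Add2=2; issue ADD r4<-Add2 // r0:Add1,r1:2,r2:0,r3:Mul1,r4:Add2,r5:2
cycle 10: CDB Add3=2; issue MUL r5<-Mul2 // r0:Add1,r1:2,r2:0,r3:Mul1,r4:Add2,r5:Mul2
cycle 11: CDB Add1=-18; stall // r0:-18,r1:2,r2:0,r3:Mul1,r4:Add2,r5:Mul2
cycle 12: CDB Mul1=8; issue MUL r1<-Mul1 // r0:-18,r1:Mul1,r2:0,r3:8,r4:Add2,r5:Mul2
cycle 13: - // r0:-18,r1:Mul1,r2:0,r3:8,r4:Add2,r5:Mul2
cycle 14: - // r0:-18,r1:Mul1,r2:0,r3:8,r4:Add2,r5:Mul2
cycle 15: CDB Add2=10 // r0:-18,r1:Mul1,r2:0,r3:8,r4:10,r5:Mul2

STATUS = VALUE 10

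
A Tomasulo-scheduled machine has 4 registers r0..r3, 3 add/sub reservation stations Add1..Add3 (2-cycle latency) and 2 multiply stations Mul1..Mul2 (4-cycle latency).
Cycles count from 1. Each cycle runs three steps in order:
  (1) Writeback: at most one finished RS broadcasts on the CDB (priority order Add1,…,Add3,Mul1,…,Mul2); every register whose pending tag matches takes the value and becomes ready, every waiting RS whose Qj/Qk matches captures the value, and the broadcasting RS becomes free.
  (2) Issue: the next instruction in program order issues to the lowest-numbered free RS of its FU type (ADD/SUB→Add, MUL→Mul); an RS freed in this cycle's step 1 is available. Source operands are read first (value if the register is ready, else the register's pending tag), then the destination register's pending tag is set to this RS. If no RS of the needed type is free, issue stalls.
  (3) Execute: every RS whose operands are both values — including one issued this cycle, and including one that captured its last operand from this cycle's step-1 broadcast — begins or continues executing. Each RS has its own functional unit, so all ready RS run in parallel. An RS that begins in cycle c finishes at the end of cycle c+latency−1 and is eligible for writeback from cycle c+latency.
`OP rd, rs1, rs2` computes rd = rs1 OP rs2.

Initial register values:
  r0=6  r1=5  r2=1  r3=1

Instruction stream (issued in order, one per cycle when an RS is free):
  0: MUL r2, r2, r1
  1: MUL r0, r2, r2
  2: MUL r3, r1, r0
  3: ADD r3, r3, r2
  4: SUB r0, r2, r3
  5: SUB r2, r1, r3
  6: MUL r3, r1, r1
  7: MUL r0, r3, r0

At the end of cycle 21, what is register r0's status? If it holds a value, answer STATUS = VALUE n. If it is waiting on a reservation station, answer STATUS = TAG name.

cycle 1: issue MUL r2<-Mul1 // r0:6,r1:5,r2:Mul1,r3:1
cycle 2: issue MUL r0<-Mul2 // r0:Mul2,r1:5,r2:Mul1,r3:1
cycle 3: stall // r0:Mul2,r1:5,r2:Mul1,r3:1
cycle 4: stall // r0:Mul2,r1:5,r2:Mul1,r3:1
cycle 5: CDB Mul1=5; issue MUL r3<-Mul1 // r0:Mul2,r1:5,r2:5,r3:Mul1
cycle 6: issue ADD r3<-Add1 // r0:Mul2,r1:5,r2:5,r3:Add1
cycle 7: issue SUB r0<-Add2 // r0:Add2,r1:5,r2:5,r3:Add1
cycle 8: issue SUB r2<-Add3 // r0:Add2,r1:5,r2:Add3,r3:Add1
cycle 9: CDB Mul2=25; issue MUL r3<-Mul2 // r0:Add2,r1:5,r2:Add3,r3:Mul2
cycle 10: stall // r0:Add2,r1:5,r2:Add3,r3:Mul2
cycle 11: stall // r0:Add2,r1:5,r2:Add3,r3:Mul2
cycle 12: stall // r0:Add2,r1:5,r2:Add3,r3:Mul2
cycle 13: CDB Mul1=125; issue MUL r0<-Mul1 // r0:Mul1,r1:5,r2:Add3,r3:Mul2
cycle 14: CDB Mul2=25 // r0:Mul1,r1:5,r2:Add3,r3:25
cycle 15: CDB Add1=130 // r0:Mul1,r1:5,r2:Add3,r3:25
cycle 16: - // r0:Mul1,r1:5,r2:Add3,r3:25
cycle 17: CDB Add2=-125 // r0:Mul1,r1:5,r2:Add3,r3:25
cycle 18: CDB Add3=-125 // r0:Mul1,r1:5,r2:-125,r3:25
cycle 19: - // r0:Mul1,r1:5,r2:-125,r3:25
cycle 20: - // r0:Mul1,r1:5,r2:-125,r3:25
cycle 21: CDB Mul1=-3125 // r0:-3125,r1:5,r2:-125,r3:25

STATUS = VALUE -3125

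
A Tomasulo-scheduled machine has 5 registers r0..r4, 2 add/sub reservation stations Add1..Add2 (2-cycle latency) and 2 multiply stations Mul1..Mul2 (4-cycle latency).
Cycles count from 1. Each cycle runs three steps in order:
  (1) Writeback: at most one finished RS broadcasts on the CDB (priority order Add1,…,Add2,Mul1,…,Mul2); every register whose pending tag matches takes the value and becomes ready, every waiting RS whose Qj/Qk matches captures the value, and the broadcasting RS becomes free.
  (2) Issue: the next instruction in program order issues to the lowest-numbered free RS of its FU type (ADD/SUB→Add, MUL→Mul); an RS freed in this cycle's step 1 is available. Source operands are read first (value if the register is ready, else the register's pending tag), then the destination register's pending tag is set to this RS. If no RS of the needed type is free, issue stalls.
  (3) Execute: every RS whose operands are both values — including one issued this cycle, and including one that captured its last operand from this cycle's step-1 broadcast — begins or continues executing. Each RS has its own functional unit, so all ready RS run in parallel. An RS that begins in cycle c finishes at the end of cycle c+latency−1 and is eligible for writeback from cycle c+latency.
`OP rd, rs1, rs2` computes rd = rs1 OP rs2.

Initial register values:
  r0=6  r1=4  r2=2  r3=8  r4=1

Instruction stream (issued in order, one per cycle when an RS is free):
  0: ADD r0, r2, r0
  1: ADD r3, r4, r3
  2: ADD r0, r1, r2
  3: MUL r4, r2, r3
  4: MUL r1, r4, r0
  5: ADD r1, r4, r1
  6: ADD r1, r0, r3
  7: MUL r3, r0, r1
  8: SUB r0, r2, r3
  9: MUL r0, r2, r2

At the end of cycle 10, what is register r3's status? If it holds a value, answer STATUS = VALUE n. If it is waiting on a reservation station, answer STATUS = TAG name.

cycle 1: issue ADD r0<-Add1 // r0:Add1,r1:4,r2:2,r3:8,r4:1
cycle 2: issue ADD r3<-Add2 // r0:Add1,r1:4,r2:2,r3:Add2,r4:1
cycle 3: CDB Add1=8; issue ADD r0<-Add1 // r0:Add1,r1:4,r2:2,r3:Add2,r4:1
cycle 4: CDB Add2=9; issue MUL r4<-Mul1 // r0:Add1,r1:4,r2:2,r3:9,r4:Mul1
cycle 5: CDB Add1=6; issue MUL r1<-Mul2 // r0:6,r1:Mul2,r2:2,r3:9,r4:Mul1
cycle 6: issue ADD r1<-Add1 // r0:6,r1:Add1,r2:2,r3:9,r4:Mul1
cycle 7: issue ADD r1<-Add2 // r0:6,r1:Add2,r2:2,r3:9,r4:Mul1
cycle 8: CDB Mul1=18; issue MUL r3<-Mul1 // r0:6,r1:Add2,r2:2,r3:Mul1,r4:18
cycle 9: CDB Add2=15; issue SUB r0<-Add2 // r0:Add2,r1:15,r2:2,r3:Mul1,r4:18
cycle 10: stall // r0:Add2,r1:15,r2:2,r3:Mul1,r4:18

STATUS = TAG Mul1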